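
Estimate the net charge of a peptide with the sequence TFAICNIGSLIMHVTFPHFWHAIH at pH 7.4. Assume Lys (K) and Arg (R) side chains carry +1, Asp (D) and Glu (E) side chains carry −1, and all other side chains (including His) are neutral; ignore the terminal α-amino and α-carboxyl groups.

0

Positive (K, R): none → +0.
Negative (D, E): none → −0.
Net charge = (+0) + (−0) = 0.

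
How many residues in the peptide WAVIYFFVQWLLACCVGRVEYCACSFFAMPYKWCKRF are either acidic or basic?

5

Acidic: D, E. Basic: H, K, R.
Acidic residues here: E20 (1).
Basic residues here: R18, K32, K35, R36 (4).
The two groups share no amino acid, so total = 1 + 4 = 5.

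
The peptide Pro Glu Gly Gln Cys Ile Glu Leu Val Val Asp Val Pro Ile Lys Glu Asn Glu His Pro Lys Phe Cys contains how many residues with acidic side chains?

The acidic residues are Asp (D) and Glu (E), whose side chains end in a carboxylate group.
Matching residues: Glu2, Glu7, Asp11, Glu16, Glu18.

5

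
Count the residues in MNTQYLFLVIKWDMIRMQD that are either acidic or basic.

Acidic: D, E. Basic: H, K, R.
Acidic residues here: D13, D19 (2).
Basic residues here: K11, R16 (2).
The two groups share no amino acid, so total = 2 + 2 = 4.

4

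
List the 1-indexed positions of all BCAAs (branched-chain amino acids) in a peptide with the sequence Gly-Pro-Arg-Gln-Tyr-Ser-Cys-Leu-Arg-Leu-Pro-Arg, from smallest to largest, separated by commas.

8, 10

Valine (V), leucine (L), and isoleucine (I) are the branched-chain amino acids.
Matching residues: Leu8, Leu10.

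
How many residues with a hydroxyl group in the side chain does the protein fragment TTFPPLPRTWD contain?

3

S, T, and Y are the three residues with a side-chain hydroxyl.
Matching residues: T1, T2, T9.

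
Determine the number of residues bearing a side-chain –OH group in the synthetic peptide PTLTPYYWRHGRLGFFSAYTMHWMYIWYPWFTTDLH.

The –OH-bearing residues are Ser, Thr (aliphatic alcohols), and Tyr (phenol).
Matching residues: T2, T4, Y6, Y7, S17, Y19, T20, Y25, Y28, T32, T33.

11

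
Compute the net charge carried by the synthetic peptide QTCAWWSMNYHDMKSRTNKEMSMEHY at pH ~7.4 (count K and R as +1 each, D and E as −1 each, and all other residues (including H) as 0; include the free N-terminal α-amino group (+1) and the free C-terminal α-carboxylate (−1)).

0

Positive (K, R): K14, R16, K19 → +3.
Negative (D, E): D12, E20, E24 → −3.
The N-terminus (+1) and C-terminus (−1) cancel.
Net charge = (+3) + (−3) = 0.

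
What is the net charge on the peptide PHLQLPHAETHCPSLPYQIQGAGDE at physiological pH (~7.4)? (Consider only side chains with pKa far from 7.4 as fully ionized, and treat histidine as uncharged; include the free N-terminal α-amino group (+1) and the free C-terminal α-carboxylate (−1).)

-3

Near pH 7.4, K and R contribute +1 each, D and E contribute −1 each, and every other side chain (His included, as stated) is uncharged.
Positive (K, R): none → +0.
Negative (D, E): E9, D24, E25 → −3.
The N-terminus (+1) and C-terminus (−1) cancel.
Net charge = (+0) + (−3) = −3.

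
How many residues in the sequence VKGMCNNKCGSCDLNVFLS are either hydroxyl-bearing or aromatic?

3

Hydroxyl-bearing: S, T, Y. Aromatic: F, W, Y.
Hydroxyl-bearing residues here: S11, S19 (2).
Aromatic residues here: F17 (1).
(Y belongs to both groups, but none appear in this sequence.) Total = 2 + 1 = 3.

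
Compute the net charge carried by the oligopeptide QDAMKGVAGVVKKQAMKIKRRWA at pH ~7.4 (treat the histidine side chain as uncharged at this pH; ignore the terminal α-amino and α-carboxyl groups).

+6

At pH ~7.4 the Lys and Arg side chains are protonated (+1), the Asp and Glu side chains are deprotonated (−1), and with His taken as neutral all other side chains carry no charge.
Positive (K, R): K5, K12, K13, K17, K19, R20, R21 → +7.
Negative (D, E): D2 → −1.
Net charge = (+7) + (−1) = +6.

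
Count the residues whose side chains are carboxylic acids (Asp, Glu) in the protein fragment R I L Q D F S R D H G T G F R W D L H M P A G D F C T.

Matching residues: D5, D9, D17, D24.

4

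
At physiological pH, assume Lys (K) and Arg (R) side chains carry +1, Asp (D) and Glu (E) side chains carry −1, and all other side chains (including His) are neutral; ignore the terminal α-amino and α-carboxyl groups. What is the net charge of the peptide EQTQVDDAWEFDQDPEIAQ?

Positive (K, R): none → +0.
Negative (D, E): E1, D6, D7, E10, D12, D14, E16 → −7.
Net charge = (+0) + (−7) = −7.

-7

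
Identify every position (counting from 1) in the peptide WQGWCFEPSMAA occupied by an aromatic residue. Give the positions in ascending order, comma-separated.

F, W, and Y each carry an aromatic ring on the side chain.
Matching residues: W1, W4, F6.

1, 4, 6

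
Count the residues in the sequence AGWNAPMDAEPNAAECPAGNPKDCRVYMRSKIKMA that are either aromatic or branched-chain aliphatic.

Aromatic: F, W, Y. Branched-chain aliphatic: I, L, V.
Aromatic residues here: W3, Y27 (2).
Branched-chain aliphatic residues here: V26, I32 (2).
The two groups share no amino acid, so total = 2 + 2 = 4.

4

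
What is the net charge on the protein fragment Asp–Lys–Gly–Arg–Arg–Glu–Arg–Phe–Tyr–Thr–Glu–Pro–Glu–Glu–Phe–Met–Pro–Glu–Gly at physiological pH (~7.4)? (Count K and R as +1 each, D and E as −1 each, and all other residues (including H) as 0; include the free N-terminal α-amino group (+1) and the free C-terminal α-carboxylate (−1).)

Positive (K, R): Lys2, Arg4, Arg5, Arg7 → +4.
Negative (D, E): Asp1, Glu6, Glu11, Glu13, Glu14, Glu18 → −6.
The N-terminus (+1) and C-terminus (−1) cancel.
Net charge = (+4) + (−6) = −2.

-2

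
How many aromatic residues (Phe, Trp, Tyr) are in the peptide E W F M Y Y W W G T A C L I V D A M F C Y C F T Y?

Matching residues: W2, F3, Y5, Y6, W7, W8, F19, Y21, F23, Y25.

10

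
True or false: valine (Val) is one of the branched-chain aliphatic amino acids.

True

V, L, and I make up the branched-chain aliphatic group.
Valine is in this group.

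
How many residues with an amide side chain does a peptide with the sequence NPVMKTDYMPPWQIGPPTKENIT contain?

3

The amide-side-chain residues are Asn (N) and Gln (Q).
Matching residues: N1, Q13, N21.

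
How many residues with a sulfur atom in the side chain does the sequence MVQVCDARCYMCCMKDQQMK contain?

The sulfur-bearing residues are cysteine (–SH) and methionine (–S–CH₃).
Matching residues: M1, C5, C9, M11, C12, C13, M14, M19.

8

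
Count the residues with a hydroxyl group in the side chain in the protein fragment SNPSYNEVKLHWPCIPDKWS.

The –OH-bearing residues are Ser, Thr (aliphatic alcohols), and Tyr (phenol).
Matching residues: S1, S4, Y5, S20.

4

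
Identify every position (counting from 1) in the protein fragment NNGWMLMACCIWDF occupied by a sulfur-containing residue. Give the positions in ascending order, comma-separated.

5, 7, 9, 10

The sulfur-bearing residues are cysteine (–SH) and methionine (–S–CH₃).
Matching residues: M5, M7, C9, C10.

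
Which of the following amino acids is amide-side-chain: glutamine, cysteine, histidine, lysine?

The amide-side-chain residues are Asn (N) and Gln (Q).
Of the listed options, only glutamine belongs to this group.

glutamine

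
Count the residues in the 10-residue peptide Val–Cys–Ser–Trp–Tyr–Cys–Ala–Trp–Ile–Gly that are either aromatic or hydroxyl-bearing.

4

Aromatic: F, W, Y. Hydroxyl-bearing: S, T, Y.
Aromatic residues here: Trp4, Tyr5, Trp8 (3).
Hydroxyl-bearing residues here: Ser3, Tyr5 (2).
Y is in both groups, so the 1 Y residue must not be double-counted.
Total = 3 + 2 − 1 = 4.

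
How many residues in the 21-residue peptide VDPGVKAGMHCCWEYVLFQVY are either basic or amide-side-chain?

Basic: H, K, R. Amide-side-chain: N, Q.
Basic residues here: K6, H10 (2).
Amide-side-chain residues here: Q19 (1).
The two groups share no amino acid, so total = 2 + 1 = 3.

3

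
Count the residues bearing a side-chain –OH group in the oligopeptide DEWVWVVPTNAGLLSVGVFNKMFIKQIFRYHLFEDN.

S, T, and Y are the three residues with a side-chain hydroxyl.
Matching residues: T9, S15, Y30.

3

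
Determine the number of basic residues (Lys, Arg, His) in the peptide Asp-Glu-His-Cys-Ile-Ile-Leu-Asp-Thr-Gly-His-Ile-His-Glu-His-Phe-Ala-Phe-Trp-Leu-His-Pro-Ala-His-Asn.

6

Matching residues: His3, His11, His13, His15, His21, His24.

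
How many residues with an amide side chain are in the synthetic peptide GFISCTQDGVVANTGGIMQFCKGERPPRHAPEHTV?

3

Only N (asparagine) and Q (glutamine) carry a side-chain carboxamide.
Matching residues: Q7, N13, Q19.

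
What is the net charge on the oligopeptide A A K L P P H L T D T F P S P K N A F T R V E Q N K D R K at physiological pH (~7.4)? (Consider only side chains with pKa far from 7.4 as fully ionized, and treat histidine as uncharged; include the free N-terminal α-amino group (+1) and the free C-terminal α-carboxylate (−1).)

+3

At pH ~7.4 the Lys and Arg side chains are protonated (+1), the Asp and Glu side chains are deprotonated (−1), and with His taken as neutral all other side chains carry no charge.
Positive (K, R): K3, K16, R21, K26, R28, K29 → +6.
Negative (D, E): D10, E23, D27 → −3.
The N-terminus (+1) and C-terminus (−1) cancel.
Net charge = (+6) + (−3) = +3.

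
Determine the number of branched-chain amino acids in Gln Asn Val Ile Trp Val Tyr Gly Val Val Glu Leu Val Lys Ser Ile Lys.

V, L, and I make up the branched-chain aliphatic group.
Matching residues: Val3, Ile4, Val6, Val9, Val10, Leu12, Val13, Ile16.

8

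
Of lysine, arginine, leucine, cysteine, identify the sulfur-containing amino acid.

Cysteine (C, thiol) and methionine (M, thioether) are the two sulfur-containing amino acids.
Of the listed options, only cysteine belongs to this group.

cysteine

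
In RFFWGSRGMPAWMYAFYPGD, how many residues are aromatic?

7

The aromatic amino acids are Phe (F, benzyl), Trp (W, indole), and Tyr (Y, phenol).
Matching residues: F2, F3, W4, W12, Y14, F16, Y17.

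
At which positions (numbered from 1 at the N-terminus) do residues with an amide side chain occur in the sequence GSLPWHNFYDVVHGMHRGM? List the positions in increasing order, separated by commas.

Only N (asparagine) and Q (glutamine) carry a side-chain carboxamide.
Matching residues: N7.

7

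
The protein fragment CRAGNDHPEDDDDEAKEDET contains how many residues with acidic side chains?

10

The acidic residues are Asp (D) and Glu (E), whose side chains end in a carboxylate group.
Matching residues: D6, E9, D10, D11, D12, D13, E14, E17, D18, E19.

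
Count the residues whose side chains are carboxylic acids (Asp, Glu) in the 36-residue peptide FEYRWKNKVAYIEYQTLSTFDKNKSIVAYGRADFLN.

Matching residues: E2, E13, D21, D33.

4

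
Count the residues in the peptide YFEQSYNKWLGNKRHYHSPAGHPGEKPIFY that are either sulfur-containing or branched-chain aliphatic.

2

Sulfur-containing: C, M. Branched-chain aliphatic: I, L, V.
Sulfur-containing residues here: none (0).
Branched-chain aliphatic residues here: L10, I28 (2).
The two groups share no amino acid, so total = 0 + 2 = 2.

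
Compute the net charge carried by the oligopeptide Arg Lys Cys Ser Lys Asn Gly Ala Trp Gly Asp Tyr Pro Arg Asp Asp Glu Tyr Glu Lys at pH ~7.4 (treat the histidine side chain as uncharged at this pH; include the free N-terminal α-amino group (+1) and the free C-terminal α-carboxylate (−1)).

0

Near pH 7.4, K and R contribute +1 each, D and E contribute −1 each, and every other side chain (His included, as stated) is uncharged.
Positive (K, R): Arg1, Lys2, Lys5, Arg14, Lys20 → +5.
Negative (D, E): Asp11, Asp15, Asp16, Glu17, Glu19 → −5.
The N-terminus (+1) and C-terminus (−1) cancel.
Net charge = (+5) + (−5) = 0.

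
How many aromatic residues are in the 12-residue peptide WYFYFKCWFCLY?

Phenylalanine (F), tryptophan (W), and tyrosine (Y) have aromatic ring side chains.
Matching residues: W1, Y2, F3, Y4, F5, W8, F9, Y12.

8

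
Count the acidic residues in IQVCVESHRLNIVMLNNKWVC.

The acidic residues are Asp (D) and Glu (E), whose side chains end in a carboxylate group.
Matching residues: E6.

1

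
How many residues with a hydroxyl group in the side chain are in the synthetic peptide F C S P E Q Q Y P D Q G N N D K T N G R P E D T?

Serine (S), threonine (T), and tyrosine (Y) each carry a hydroxyl group on the side chain.
Matching residues: S3, Y8, T17, T24.

4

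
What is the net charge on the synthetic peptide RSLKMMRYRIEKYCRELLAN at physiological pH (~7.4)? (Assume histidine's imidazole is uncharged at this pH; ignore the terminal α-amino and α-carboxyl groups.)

The side chains ionized at physiological pH are Lys/Arg (+1) and Asp/Glu (−1); with His treated as neutral, nothing else contributes.
Positive (K, R): R1, K4, R7, R9, K12, R15 → +6.
Negative (D, E): E11, E16 → −2.
Net charge = (+6) + (−2) = +4.

+4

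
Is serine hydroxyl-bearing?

Yes

Serine (S), threonine (T), and tyrosine (Y) each carry a hydroxyl group on the side chain.
Serine is in this group.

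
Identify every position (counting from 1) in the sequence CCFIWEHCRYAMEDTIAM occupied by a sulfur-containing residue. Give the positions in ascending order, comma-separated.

1, 2, 8, 12, 18

Cysteine (C, thiol) and methionine (M, thioether) are the two sulfur-containing amino acids.
Matching residues: C1, C2, C8, M12, M18.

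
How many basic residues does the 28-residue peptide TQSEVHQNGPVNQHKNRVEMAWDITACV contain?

K, R, and H are the three residues with basic side chains (ε-amine, guanidinium, and imidazole respectively).
Matching residues: H6, H14, K15, R17.

4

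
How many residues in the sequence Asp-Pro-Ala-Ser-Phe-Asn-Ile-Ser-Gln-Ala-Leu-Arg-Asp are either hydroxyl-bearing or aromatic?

Hydroxyl-bearing: S, T, Y. Aromatic: F, W, Y.
Hydroxyl-bearing residues here: Ser4, Ser8 (2).
Aromatic residues here: Phe5 (1).
(Y belongs to both groups, but none appear in this sequence.) Total = 2 + 1 = 3.

3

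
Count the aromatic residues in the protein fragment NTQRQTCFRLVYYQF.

Phenylalanine (F), tryptophan (W), and tyrosine (Y) have aromatic ring side chains.
Matching residues: F8, Y12, Y13, F15.

4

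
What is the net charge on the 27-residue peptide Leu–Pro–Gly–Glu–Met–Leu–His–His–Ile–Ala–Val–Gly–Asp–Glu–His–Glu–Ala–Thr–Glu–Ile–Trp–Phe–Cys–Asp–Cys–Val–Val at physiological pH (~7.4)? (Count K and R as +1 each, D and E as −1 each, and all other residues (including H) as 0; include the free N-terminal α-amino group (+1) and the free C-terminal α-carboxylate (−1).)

-6

Positive (K, R): none → +0.
Negative (D, E): Glu4, Asp13, Glu14, Glu16, Glu19, Asp24 → −6.
The N-terminus (+1) and C-terminus (−1) cancel.
Net charge = (+0) + (−6) = −6.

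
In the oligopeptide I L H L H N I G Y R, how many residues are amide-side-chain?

The amide-side-chain residues are Asn (N) and Gln (Q).
Matching residues: N6.

1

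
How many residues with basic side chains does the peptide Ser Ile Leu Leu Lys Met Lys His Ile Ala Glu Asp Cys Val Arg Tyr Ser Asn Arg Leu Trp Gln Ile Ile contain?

5

Lysine (K), arginine (R), and histidine (H) have basic, nitrogen-containing side chains.
Matching residues: Lys5, Lys7, His8, Arg15, Arg19.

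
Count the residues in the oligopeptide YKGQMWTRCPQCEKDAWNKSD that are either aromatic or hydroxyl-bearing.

Aromatic: F, W, Y. Hydroxyl-bearing: S, T, Y.
Aromatic residues here: Y1, W6, W17 (3).
Hydroxyl-bearing residues here: Y1, T7, S20 (3).
Y is in both groups, so the 1 Y residue must not be double-counted.
Total = 3 + 3 − 1 = 5.

5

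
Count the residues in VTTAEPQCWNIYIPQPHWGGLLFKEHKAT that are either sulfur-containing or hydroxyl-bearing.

Sulfur-containing: C, M. Hydroxyl-bearing: S, T, Y.
Sulfur-containing residues here: C8 (1).
Hydroxyl-bearing residues here: T2, T3, Y12, T29 (4).
The two groups share no amino acid, so total = 1 + 4 = 5.

5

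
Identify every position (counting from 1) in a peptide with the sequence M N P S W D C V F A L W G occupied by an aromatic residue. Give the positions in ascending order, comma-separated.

F, W, and Y each carry an aromatic ring on the side chain.
Matching residues: W5, F9, W12.

5, 9, 12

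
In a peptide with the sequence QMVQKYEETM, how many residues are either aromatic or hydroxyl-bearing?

2

Aromatic: F, W, Y. Hydroxyl-bearing: S, T, Y.
Aromatic residues here: Y6 (1).
Hydroxyl-bearing residues here: Y6, T9 (2).
Y is in both groups, so the 1 Y residue must not be double-counted.
Total = 1 + 2 − 1 = 2.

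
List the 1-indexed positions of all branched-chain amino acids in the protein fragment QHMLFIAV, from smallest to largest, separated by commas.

4, 6, 8

V, L, and I make up the branched-chain aliphatic group.
Matching residues: L4, I6, V8.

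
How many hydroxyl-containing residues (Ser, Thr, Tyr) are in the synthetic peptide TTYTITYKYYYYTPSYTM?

Matching residues: T1, T2, Y3, T4, T6, Y7, Y9, Y10, Y11, Y12, T13, S15, Y16, T17.

14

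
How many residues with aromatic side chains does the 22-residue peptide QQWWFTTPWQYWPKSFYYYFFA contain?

Phenylalanine (F), tryptophan (W), and tyrosine (Y) have aromatic ring side chains.
Matching residues: W3, W4, F5, W9, Y11, W12, F16, Y17, Y18, Y19, F20, F21.

12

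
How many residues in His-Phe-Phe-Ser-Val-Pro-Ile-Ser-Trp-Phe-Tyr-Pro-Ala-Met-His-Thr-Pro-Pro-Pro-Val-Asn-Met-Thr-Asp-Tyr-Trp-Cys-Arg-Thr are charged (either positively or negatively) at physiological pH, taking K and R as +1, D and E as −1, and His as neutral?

2

Charged side chains at pH ~7.4: K, R (positive); D, E (negative).
Matching residues: Asp24, Arg28.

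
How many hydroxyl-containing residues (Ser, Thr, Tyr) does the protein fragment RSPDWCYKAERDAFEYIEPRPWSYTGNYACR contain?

7

Matching residues: S2, Y7, Y16, S23, Y24, T25, Y28.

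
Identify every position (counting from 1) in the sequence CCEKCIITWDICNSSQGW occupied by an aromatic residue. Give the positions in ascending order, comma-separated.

Matching residues: W9, W18.

9, 18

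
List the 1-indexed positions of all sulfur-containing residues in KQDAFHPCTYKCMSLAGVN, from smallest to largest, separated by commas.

8, 12, 13

Only Cys (C) and Met (M) have a sulfur atom in the side chain.
Matching residues: C8, C12, M13.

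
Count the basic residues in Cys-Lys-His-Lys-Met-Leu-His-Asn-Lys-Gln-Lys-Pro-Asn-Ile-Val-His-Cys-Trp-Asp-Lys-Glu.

8

Lysine (K), arginine (R), and histidine (H) have basic, nitrogen-containing side chains.
Matching residues: Lys2, His3, Lys4, His7, Lys9, Lys11, His16, Lys20.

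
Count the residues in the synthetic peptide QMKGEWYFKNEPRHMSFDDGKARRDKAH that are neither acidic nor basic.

14

Acidic: D, E. Basic: K, R, H. All other residues are neither.
Matching residues: Q1, M2, G4, W6, Y7, F8, N10, P12, M15, S16, F17, G20, A22, A27.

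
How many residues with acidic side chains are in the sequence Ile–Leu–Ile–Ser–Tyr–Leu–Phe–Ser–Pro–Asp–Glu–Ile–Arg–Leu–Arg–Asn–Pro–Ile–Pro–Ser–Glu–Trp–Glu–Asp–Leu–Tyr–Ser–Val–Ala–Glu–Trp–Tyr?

The acidic residues are Asp (D) and Glu (E), whose side chains end in a carboxylate group.
Matching residues: Asp10, Glu11, Glu21, Glu23, Asp24, Glu30.

6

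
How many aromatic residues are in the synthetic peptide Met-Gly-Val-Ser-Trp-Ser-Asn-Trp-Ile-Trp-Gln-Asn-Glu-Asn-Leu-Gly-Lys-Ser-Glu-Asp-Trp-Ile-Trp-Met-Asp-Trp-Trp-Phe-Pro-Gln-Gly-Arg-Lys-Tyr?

9

F, W, and Y each carry an aromatic ring on the side chain.
Matching residues: Trp5, Trp8, Trp10, Trp21, Trp23, Trp26, Trp27, Phe28, Tyr34.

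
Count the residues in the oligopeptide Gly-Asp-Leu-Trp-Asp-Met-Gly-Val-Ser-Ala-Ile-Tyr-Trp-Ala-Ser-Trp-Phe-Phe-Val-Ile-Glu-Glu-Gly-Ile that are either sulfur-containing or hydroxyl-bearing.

4

Sulfur-containing: C, M. Hydroxyl-bearing: S, T, Y.
Sulfur-containing residues here: Met6 (1).
Hydroxyl-bearing residues here: Ser9, Tyr12, Ser15 (3).
The two groups share no amino acid, so total = 1 + 3 = 4.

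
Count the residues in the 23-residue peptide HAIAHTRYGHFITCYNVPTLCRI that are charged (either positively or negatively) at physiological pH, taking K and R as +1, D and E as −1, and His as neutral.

2

Charged side chains at pH ~7.4: K, R (positive); D, E (negative).
Matching residues: R7, R22.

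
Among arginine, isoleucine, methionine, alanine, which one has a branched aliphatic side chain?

V, L, and I make up the branched-chain aliphatic group.
Of the listed options, only isoleucine belongs to this group.

isoleucine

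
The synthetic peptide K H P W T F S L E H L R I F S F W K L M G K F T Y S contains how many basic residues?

K, R, and H are the three residues with basic side chains (ε-amine, guanidinium, and imidazole respectively).
Matching residues: K1, H2, H10, R12, K18, K22.

6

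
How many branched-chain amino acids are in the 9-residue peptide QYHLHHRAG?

1

The BCAAs are Val, Leu, and Ile — aliphatic side chains with a branch point.
Matching residues: L4.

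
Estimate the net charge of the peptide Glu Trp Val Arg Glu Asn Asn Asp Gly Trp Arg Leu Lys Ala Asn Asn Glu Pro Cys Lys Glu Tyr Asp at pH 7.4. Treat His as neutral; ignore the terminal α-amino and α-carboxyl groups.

-2

At pH ~7.4 the Lys and Arg side chains are protonated (+1), the Asp and Glu side chains are deprotonated (−1), and with His taken as neutral all other side chains carry no charge.
Positive (K, R): Arg4, Arg11, Lys13, Lys20 → +4.
Negative (D, E): Glu1, Glu5, Asp8, Glu17, Glu21, Asp23 → −6.
Net charge = (+4) + (−6) = −2.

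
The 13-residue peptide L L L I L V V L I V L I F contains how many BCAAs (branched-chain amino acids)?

12

V, L, and I make up the branched-chain aliphatic group.
Matching residues: L1, L2, L3, I4, L5, V6, V7, L8, I9, V10, L11, I12.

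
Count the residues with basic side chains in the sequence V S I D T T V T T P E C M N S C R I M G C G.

Lysine (K), arginine (R), and histidine (H) have basic, nitrogen-containing side chains.
Matching residues: R17.

1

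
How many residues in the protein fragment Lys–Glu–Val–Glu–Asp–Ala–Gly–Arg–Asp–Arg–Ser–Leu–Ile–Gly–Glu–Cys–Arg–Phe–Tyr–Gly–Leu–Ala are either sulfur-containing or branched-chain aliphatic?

Sulfur-containing: C, M. Branched-chain aliphatic: I, L, V.
Sulfur-containing residues here: Cys16 (1).
Branched-chain aliphatic residues here: Val3, Leu12, Ile13, Leu21 (4).
The two groups share no amino acid, so total = 1 + 4 = 5.

5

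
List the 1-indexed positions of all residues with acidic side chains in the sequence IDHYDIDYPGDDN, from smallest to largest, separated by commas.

Aspartate (D) and glutamate (E) have carboxylic-acid side chains and are the acidic amino acids.
Matching residues: D2, D5, D7, D11, D12.

2, 5, 7, 11, 12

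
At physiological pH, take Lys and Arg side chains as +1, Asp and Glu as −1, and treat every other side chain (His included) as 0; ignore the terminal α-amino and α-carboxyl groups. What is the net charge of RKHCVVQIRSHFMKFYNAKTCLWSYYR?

Positive (K, R): R1, K2, R9, K14, K19, R27 → +6.
Negative (D, E): none → −0.
Net charge = (+6) + (−0) = +6.

+6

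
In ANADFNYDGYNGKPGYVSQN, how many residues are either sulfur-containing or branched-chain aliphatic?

1

Sulfur-containing: C, M. Branched-chain aliphatic: I, L, V.
Sulfur-containing residues here: none (0).
Branched-chain aliphatic residues here: V17 (1).
The two groups share no amino acid, so total = 0 + 1 = 1.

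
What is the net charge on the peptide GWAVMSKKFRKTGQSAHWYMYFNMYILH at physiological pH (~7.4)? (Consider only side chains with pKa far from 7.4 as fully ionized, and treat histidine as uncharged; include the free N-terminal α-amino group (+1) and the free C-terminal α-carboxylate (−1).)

The side chains ionized at physiological pH are Lys/Arg (+1) and Asp/Glu (−1); with His treated as neutral, nothing else contributes.
Positive (K, R): K7, K8, R10, K11 → +4.
Negative (D, E): none → −0.
The N-terminus (+1) and C-terminus (−1) cancel.
Net charge = (+4) + (−0) = +4.

+4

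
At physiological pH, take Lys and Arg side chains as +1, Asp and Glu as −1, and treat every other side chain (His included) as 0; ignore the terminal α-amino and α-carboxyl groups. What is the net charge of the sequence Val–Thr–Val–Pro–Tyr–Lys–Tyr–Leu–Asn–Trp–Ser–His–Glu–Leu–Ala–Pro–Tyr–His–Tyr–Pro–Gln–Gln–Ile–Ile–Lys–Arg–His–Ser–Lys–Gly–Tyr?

+3

Positive (K, R): Lys6, Lys25, Arg26, Lys29 → +4.
Negative (D, E): Glu13 → −1.
Net charge = (+4) + (−1) = +3.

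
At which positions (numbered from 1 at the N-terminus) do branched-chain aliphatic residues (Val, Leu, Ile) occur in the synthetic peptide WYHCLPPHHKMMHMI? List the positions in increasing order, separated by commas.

Matching residues: L5, I15.

5, 15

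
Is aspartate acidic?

Only D (aspartate) and E (glutamate) carry a side-chain carboxylic acid.
Aspartate is in this group.

Yes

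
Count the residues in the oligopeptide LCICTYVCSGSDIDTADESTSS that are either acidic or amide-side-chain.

4

Acidic: D, E. Amide-side-chain: N, Q.
Acidic residues here: D12, D14, D17, E18 (4).
Amide-side-chain residues here: none (0).
The two groups share no amino acid, so total = 4 + 0 = 4.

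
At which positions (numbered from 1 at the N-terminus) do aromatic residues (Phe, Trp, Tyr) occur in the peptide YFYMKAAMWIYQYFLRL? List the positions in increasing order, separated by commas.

1, 2, 3, 9, 11, 13, 14

Matching residues: Y1, F2, Y3, W9, Y11, Y13, F14.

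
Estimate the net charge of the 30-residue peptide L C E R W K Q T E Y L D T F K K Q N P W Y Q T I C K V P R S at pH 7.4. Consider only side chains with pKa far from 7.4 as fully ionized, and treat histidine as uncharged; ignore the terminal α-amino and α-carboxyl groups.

At pH ~7.4 the Lys and Arg side chains are protonated (+1), the Asp and Glu side chains are deprotonated (−1), and with His taken as neutral all other side chains carry no charge.
Positive (K, R): R4, K6, K15, K16, K26, R29 → +6.
Negative (D, E): E3, E9, D12 → −3.
Net charge = (+6) + (−3) = +3.

+3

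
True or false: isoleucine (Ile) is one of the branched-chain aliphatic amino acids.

True

V, L, and I make up the branched-chain aliphatic group.
Isoleucine is in this group.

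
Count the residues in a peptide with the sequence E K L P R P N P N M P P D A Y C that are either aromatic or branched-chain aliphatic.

Aromatic: F, W, Y. Branched-chain aliphatic: I, L, V.
Aromatic residues here: Y15 (1).
Branched-chain aliphatic residues here: L3 (1).
The two groups share no amino acid, so total = 1 + 1 = 2.

2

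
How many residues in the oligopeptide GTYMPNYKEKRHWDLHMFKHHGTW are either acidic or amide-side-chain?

3

Acidic: D, E. Amide-side-chain: N, Q.
Acidic residues here: E9, D14 (2).
Amide-side-chain residues here: N6 (1).
The two groups share no amino acid, so total = 2 + 1 = 3.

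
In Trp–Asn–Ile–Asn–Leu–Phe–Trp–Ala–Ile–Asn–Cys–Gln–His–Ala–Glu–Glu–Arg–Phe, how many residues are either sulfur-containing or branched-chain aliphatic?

4

Sulfur-containing: C, M. Branched-chain aliphatic: I, L, V.
Sulfur-containing residues here: Cys11 (1).
Branched-chain aliphatic residues here: Ile3, Leu5, Ile9 (3).
The two groups share no amino acid, so total = 1 + 3 = 4.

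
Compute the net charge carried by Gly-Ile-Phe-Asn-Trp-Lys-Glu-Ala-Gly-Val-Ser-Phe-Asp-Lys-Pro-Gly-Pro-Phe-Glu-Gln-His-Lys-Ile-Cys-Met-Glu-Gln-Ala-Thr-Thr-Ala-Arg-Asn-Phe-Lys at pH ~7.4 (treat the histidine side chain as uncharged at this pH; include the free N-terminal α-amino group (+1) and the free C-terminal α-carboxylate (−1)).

+1

At pH ~7.4 the Lys and Arg side chains are protonated (+1), the Asp and Glu side chains are deprotonated (−1), and with His taken as neutral all other side chains carry no charge.
Positive (K, R): Lys6, Lys14, Lys22, Arg32, Lys35 → +5.
Negative (D, E): Glu7, Asp13, Glu19, Glu26 → −4.
The N-terminus (+1) and C-terminus (−1) cancel.
Net charge = (+5) + (−4) = +1.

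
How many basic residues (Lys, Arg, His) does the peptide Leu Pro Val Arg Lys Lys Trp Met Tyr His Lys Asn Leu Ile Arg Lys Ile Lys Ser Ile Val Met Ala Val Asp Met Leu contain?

8

Matching residues: Arg4, Lys5, Lys6, His10, Lys11, Arg15, Lys16, Lys18.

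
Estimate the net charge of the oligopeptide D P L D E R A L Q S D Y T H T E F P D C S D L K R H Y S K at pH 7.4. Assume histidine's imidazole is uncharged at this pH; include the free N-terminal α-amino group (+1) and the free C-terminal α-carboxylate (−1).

-3

The side chains ionized at physiological pH are Lys/Arg (+1) and Asp/Glu (−1); with His treated as neutral, nothing else contributes.
Positive (K, R): R6, K24, R25, K29 → +4.
Negative (D, E): D1, D4, E5, D11, E16, D19, D22 → −7.
The N-terminus (+1) and C-terminus (−1) cancel.
Net charge = (+4) + (−7) = −3.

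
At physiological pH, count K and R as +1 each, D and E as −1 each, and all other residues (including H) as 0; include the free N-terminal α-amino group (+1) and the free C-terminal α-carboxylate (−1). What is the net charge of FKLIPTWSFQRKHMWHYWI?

Positive (K, R): K2, R11, K12 → +3.
Negative (D, E): none → −0.
The N-terminus (+1) and C-terminus (−1) cancel.
Net charge = (+3) + (−0) = +3.

+3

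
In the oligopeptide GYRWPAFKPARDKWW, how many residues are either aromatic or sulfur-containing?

Aromatic: F, W, Y. Sulfur-containing: C, M.
Aromatic residues here: Y2, W4, F7, W14, W15 (5).
Sulfur-containing residues here: none (0).
The two groups share no amino acid, so total = 5 + 0 = 5.

5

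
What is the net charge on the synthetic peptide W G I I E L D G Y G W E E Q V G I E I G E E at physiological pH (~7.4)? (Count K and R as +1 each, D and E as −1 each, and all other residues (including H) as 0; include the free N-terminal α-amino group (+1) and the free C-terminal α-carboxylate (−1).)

-7

Positive (K, R): none → +0.
Negative (D, E): E5, D7, E12, E13, E18, E21, E22 → −7.
The N-terminus (+1) and C-terminus (−1) cancel.
Net charge = (+0) + (−7) = −7.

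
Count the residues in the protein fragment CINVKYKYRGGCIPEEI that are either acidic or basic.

Acidic: D, E. Basic: H, K, R.
Acidic residues here: E15, E16 (2).
Basic residues here: K5, K7, R9 (3).
The two groups share no amino acid, so total = 2 + 3 = 5.

5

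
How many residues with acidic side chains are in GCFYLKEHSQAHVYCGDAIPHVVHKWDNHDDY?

5

Only D (aspartate) and E (glutamate) carry a side-chain carboxylic acid.
Matching residues: E7, D17, D27, D30, D31.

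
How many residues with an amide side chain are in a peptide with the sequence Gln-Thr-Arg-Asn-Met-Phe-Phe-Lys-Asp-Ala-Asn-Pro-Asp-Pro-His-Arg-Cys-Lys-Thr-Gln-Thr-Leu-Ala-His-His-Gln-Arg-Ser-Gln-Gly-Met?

6

Asparagine (N) and glutamine (Q) have uncharged amide side chains.
Matching residues: Gln1, Asn4, Asn11, Gln20, Gln26, Gln29.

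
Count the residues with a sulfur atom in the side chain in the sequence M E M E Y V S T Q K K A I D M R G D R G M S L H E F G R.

4

Only Cys (C) and Met (M) have a sulfur atom in the side chain.
Matching residues: M1, M3, M15, M21.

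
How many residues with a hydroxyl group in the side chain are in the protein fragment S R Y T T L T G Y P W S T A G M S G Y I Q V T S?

S, T, and Y are the three residues with a side-chain hydroxyl.
Matching residues: S1, Y3, T4, T5, T7, Y9, S12, T13, S17, Y19, T23, S24.

12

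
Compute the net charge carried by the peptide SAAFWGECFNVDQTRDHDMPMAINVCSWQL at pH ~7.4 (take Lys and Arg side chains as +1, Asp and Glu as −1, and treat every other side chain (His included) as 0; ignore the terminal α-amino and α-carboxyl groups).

Positive (K, R): R15 → +1.
Negative (D, E): E7, D12, D16, D18 → −4.
Net charge = (+1) + (−4) = −3.

-3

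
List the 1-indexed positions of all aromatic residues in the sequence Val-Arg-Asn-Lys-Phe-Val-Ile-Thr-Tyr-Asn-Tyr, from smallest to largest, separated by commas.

The aromatic amino acids are Phe (F, benzyl), Trp (W, indole), and Tyr (Y, phenol).
Matching residues: Phe5, Tyr9, Tyr11.

5, 9, 11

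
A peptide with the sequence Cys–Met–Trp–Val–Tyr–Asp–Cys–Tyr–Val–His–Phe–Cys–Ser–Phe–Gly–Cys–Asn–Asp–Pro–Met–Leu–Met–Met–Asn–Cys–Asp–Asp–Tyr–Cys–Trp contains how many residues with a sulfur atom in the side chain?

The sulfur-bearing residues are cysteine (–SH) and methionine (–S–CH₃).
Matching residues: Cys1, Met2, Cys7, Cys12, Cys16, Met20, Met22, Met23, Cys25, Cys29.

10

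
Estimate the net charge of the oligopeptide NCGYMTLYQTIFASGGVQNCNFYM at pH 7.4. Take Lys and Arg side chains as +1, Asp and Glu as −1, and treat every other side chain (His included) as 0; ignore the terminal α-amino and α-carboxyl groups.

Positive (K, R): none → +0.
Negative (D, E): none → −0.
Net charge = (+0) + (−0) = 0.

0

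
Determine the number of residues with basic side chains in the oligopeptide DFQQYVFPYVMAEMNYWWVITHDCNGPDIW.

The basic amino acids are Lys (K), Arg (R), and His (H).
Matching residues: H22.

1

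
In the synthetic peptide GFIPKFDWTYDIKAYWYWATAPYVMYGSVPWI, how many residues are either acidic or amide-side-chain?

2

Acidic: D, E. Amide-side-chain: N, Q.
Acidic residues here: D7, D11 (2).
Amide-side-chain residues here: none (0).
The two groups share no amino acid, so total = 2 + 0 = 2.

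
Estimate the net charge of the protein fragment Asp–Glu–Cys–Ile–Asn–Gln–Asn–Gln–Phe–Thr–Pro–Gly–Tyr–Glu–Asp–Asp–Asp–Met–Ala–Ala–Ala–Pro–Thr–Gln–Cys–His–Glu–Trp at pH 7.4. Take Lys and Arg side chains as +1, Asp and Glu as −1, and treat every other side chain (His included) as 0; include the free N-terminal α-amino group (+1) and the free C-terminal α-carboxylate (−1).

Positive (K, R): none → +0.
Negative (D, E): Asp1, Glu2, Glu14, Asp15, Asp16, Asp17, Glu27 → −7.
The N-terminus (+1) and C-terminus (−1) cancel.
Net charge = (+0) + (−7) = −7.

-7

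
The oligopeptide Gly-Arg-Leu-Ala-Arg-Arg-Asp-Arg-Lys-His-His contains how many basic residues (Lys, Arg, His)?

Matching residues: Arg2, Arg5, Arg6, Arg8, Lys9, His10, His11.

7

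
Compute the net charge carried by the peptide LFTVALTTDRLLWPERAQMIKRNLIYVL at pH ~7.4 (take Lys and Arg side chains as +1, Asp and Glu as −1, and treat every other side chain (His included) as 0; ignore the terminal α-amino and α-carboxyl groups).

Positive (K, R): R10, R16, K21, R22 → +4.
Negative (D, E): D9, E15 → −2.
Net charge = (+4) + (−2) = +2.

+2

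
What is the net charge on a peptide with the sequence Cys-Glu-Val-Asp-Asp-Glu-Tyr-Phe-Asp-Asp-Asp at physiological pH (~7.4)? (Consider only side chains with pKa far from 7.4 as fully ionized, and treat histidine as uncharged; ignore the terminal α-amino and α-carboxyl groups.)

-7

At pH ~7.4 the Lys and Arg side chains are protonated (+1), the Asp and Glu side chains are deprotonated (−1), and with His taken as neutral all other side chains carry no charge.
Positive (K, R): none → +0.
Negative (D, E): Glu2, Asp4, Asp5, Glu6, Asp9, Asp10, Asp11 → −7.
Net charge = (+0) + (−7) = −7.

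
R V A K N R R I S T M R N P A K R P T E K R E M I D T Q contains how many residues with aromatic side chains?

F, W, and Y each carry an aromatic ring on the side chain.
None of the 28 residues belong to this group.

0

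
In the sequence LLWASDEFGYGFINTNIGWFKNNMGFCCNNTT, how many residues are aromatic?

7

The aromatic amino acids are Phe (F, benzyl), Trp (W, indole), and Tyr (Y, phenol).
Matching residues: W3, F8, Y10, F12, W19, F20, F26.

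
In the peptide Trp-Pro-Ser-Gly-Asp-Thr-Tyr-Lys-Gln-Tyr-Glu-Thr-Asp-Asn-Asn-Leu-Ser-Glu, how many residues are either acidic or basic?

Acidic: D, E. Basic: H, K, R.
Acidic residues here: Asp5, Glu11, Asp13, Glu18 (4).
Basic residues here: Lys8 (1).
The two groups share no amino acid, so total = 4 + 1 = 5.

5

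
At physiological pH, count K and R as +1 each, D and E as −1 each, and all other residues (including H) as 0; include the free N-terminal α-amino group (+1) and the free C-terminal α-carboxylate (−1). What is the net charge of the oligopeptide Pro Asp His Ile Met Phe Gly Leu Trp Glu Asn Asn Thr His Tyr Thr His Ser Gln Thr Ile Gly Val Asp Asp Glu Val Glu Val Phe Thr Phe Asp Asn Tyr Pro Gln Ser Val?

-7

Positive (K, R): none → +0.
Negative (D, E): Asp2, Glu10, Asp24, Asp25, Glu26, Glu28, Asp33 → −7.
The N-terminus (+1) and C-terminus (−1) cancel.
Net charge = (+0) + (−7) = −7.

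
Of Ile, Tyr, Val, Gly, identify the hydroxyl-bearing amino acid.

S, T, and Y are the three residues with a side-chain hydroxyl.
Of the listed options, only Tyr belongs to this group.

Tyr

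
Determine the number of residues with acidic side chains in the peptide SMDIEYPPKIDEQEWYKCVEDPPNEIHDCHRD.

10

Only D (aspartate) and E (glutamate) carry a side-chain carboxylic acid.
Matching residues: D3, E5, D11, E12, E14, E20, D21, E25, D28, D32.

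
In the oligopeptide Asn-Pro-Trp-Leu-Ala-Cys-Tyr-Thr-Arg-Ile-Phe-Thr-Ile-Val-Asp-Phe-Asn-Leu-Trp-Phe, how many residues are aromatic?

6

Phenylalanine (F), tryptophan (W), and tyrosine (Y) have aromatic ring side chains.
Matching residues: Trp3, Tyr7, Phe11, Phe16, Trp19, Phe20.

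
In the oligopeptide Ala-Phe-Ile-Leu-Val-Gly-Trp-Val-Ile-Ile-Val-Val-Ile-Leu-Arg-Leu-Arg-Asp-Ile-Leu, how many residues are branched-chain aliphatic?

13

V, L, and I make up the branched-chain aliphatic group.
Matching residues: Ile3, Leu4, Val5, Val8, Ile9, Ile10, Val11, Val12, Ile13, Leu14, Leu16, Ile19, Leu20.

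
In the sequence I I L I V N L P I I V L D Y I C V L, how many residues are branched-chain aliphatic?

V, L, and I make up the branched-chain aliphatic group.
Matching residues: I1, I2, L3, I4, V5, L7, I9, I10, V11, L12, I15, V17, L18.

13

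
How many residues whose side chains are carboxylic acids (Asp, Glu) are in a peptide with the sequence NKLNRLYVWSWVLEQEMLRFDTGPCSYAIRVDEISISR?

Matching residues: E14, E16, D21, D32, E33.

5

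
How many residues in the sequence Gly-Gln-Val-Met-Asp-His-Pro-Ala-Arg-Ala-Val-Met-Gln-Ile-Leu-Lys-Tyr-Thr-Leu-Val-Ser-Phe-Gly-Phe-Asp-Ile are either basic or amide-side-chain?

5

Basic: H, K, R. Amide-side-chain: N, Q.
Basic residues here: His6, Arg9, Lys16 (3).
Amide-side-chain residues here: Gln2, Gln13 (2).
The two groups share no amino acid, so total = 3 + 2 = 5.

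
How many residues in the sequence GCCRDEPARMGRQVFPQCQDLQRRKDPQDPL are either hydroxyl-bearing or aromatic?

1

Hydroxyl-bearing: S, T, Y. Aromatic: F, W, Y.
Hydroxyl-bearing residues here: none (0).
Aromatic residues here: F15 (1).
(Y belongs to both groups, but none appear in this sequence.) Total = 0 + 1 = 1.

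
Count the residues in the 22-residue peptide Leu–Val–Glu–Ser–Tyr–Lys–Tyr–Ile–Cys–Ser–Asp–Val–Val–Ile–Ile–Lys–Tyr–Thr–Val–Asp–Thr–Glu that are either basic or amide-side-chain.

Basic: H, K, R. Amide-side-chain: N, Q.
Basic residues here: Lys6, Lys16 (2).
Amide-side-chain residues here: none (0).
The two groups share no amino acid, so total = 2 + 0 = 2.

2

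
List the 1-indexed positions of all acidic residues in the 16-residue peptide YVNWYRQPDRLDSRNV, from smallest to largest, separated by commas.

9, 12

Only D (aspartate) and E (glutamate) carry a side-chain carboxylic acid.
Matching residues: D9, D12.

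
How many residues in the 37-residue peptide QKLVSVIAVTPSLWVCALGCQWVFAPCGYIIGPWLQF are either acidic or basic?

1

Acidic: D, E. Basic: H, K, R.
Acidic residues here: none (0).
Basic residues here: K2 (1).
The two groups share no amino acid, so total = 0 + 1 = 1.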